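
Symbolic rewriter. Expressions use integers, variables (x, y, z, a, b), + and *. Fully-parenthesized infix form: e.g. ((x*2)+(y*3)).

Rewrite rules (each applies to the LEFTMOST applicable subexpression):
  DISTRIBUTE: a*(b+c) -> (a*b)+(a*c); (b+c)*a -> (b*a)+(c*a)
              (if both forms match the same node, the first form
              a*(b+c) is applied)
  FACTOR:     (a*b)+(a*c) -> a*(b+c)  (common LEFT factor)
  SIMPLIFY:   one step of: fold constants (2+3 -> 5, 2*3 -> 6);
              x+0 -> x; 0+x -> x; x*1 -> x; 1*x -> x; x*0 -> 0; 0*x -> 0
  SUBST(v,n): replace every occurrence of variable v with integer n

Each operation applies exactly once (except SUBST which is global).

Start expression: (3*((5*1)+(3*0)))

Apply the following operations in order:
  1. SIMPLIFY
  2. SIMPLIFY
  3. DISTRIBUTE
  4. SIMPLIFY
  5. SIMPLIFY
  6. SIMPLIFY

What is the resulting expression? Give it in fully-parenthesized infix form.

Answer: 15

Derivation:
Start: (3*((5*1)+(3*0)))
Apply SIMPLIFY at RL (target: (5*1)): (3*((5*1)+(3*0))) -> (3*(5+(3*0)))
Apply SIMPLIFY at RR (target: (3*0)): (3*(5+(3*0))) -> (3*(5+0))
Apply DISTRIBUTE at root (target: (3*(5+0))): (3*(5+0)) -> ((3*5)+(3*0))
Apply SIMPLIFY at L (target: (3*5)): ((3*5)+(3*0)) -> (15+(3*0))
Apply SIMPLIFY at R (target: (3*0)): (15+(3*0)) -> (15+0)
Apply SIMPLIFY at root (target: (15+0)): (15+0) -> 15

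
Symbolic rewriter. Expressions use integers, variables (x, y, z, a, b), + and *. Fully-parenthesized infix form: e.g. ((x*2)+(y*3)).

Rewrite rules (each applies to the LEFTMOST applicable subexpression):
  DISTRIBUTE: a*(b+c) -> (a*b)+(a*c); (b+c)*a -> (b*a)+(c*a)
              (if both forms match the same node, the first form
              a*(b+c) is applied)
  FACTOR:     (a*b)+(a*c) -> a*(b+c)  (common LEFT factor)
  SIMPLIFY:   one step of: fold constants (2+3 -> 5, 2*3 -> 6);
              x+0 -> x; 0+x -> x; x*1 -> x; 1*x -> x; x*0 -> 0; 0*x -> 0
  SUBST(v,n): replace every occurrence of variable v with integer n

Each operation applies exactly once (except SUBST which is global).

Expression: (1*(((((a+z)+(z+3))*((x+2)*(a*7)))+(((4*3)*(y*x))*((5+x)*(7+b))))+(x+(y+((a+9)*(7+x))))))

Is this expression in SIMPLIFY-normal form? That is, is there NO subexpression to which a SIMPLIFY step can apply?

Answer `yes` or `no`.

Expression: (1*(((((a+z)+(z+3))*((x+2)*(a*7)))+(((4*3)*(y*x))*((5+x)*(7+b))))+(x+(y+((a+9)*(7+x))))))
Scanning for simplifiable subexpressions (pre-order)...
  at root: (1*(((((a+z)+(z+3))*((x+2)*(a*7)))+(((4*3)*(y*x))*((5+x)*(7+b))))+(x+(y+((a+9)*(7+x)))))) (SIMPLIFIABLE)
  at R: (((((a+z)+(z+3))*((x+2)*(a*7)))+(((4*3)*(y*x))*((5+x)*(7+b))))+(x+(y+((a+9)*(7+x))))) (not simplifiable)
  at RL: ((((a+z)+(z+3))*((x+2)*(a*7)))+(((4*3)*(y*x))*((5+x)*(7+b)))) (not simplifiable)
  at RLL: (((a+z)+(z+3))*((x+2)*(a*7))) (not simplifiable)
  at RLLL: ((a+z)+(z+3)) (not simplifiable)
  at RLLLL: (a+z) (not simplifiable)
  at RLLLR: (z+3) (not simplifiable)
  at RLLR: ((x+2)*(a*7)) (not simplifiable)
  at RLLRL: (x+2) (not simplifiable)
  at RLLRR: (a*7) (not simplifiable)
  at RLR: (((4*3)*(y*x))*((5+x)*(7+b))) (not simplifiable)
  at RLRL: ((4*3)*(y*x)) (not simplifiable)
  at RLRLL: (4*3) (SIMPLIFIABLE)
  at RLRLR: (y*x) (not simplifiable)
  at RLRR: ((5+x)*(7+b)) (not simplifiable)
  at RLRRL: (5+x) (not simplifiable)
  at RLRRR: (7+b) (not simplifiable)
  at RR: (x+(y+((a+9)*(7+x)))) (not simplifiable)
  at RRR: (y+((a+9)*(7+x))) (not simplifiable)
  at RRRR: ((a+9)*(7+x)) (not simplifiable)
  at RRRRL: (a+9) (not simplifiable)
  at RRRRR: (7+x) (not simplifiable)
Found simplifiable subexpr at path root: (1*(((((a+z)+(z+3))*((x+2)*(a*7)))+(((4*3)*(y*x))*((5+x)*(7+b))))+(x+(y+((a+9)*(7+x))))))
One SIMPLIFY step would give: (((((a+z)+(z+3))*((x+2)*(a*7)))+(((4*3)*(y*x))*((5+x)*(7+b))))+(x+(y+((a+9)*(7+x)))))
-> NOT in normal form.

Answer: no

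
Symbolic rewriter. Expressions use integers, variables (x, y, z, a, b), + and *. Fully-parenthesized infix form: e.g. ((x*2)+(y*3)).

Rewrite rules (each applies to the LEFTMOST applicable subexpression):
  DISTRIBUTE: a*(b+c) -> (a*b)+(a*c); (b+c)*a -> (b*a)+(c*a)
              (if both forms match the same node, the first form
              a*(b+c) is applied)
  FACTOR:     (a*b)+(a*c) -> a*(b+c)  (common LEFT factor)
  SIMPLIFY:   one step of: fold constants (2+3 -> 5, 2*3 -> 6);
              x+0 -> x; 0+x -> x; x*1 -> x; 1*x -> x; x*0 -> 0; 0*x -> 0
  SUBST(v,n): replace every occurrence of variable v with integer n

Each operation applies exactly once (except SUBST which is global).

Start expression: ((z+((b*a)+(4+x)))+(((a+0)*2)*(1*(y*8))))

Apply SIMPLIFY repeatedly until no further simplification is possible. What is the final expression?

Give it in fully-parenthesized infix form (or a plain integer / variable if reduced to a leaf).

Start: ((z+((b*a)+(4+x)))+(((a+0)*2)*(1*(y*8))))
Step 1: at RLL: (a+0) -> a; overall: ((z+((b*a)+(4+x)))+(((a+0)*2)*(1*(y*8)))) -> ((z+((b*a)+(4+x)))+((a*2)*(1*(y*8))))
Step 2: at RR: (1*(y*8)) -> (y*8); overall: ((z+((b*a)+(4+x)))+((a*2)*(1*(y*8)))) -> ((z+((b*a)+(4+x)))+((a*2)*(y*8)))
Fixed point: ((z+((b*a)+(4+x)))+((a*2)*(y*8)))

Answer: ((z+((b*a)+(4+x)))+((a*2)*(y*8)))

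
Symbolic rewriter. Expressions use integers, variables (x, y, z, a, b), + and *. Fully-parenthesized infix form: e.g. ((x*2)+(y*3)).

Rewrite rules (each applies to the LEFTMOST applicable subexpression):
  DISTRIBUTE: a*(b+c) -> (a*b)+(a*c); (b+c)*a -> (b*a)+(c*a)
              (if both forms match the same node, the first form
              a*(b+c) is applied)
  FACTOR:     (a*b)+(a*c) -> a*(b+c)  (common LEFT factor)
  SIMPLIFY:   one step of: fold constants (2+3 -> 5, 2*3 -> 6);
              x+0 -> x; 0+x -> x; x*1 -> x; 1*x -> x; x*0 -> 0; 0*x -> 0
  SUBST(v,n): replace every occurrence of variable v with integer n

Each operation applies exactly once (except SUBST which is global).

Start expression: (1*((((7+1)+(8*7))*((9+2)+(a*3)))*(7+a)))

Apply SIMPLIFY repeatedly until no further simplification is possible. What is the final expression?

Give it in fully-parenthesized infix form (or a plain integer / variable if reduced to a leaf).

Start: (1*((((7+1)+(8*7))*((9+2)+(a*3)))*(7+a)))
Step 1: at root: (1*((((7+1)+(8*7))*((9+2)+(a*3)))*(7+a))) -> ((((7+1)+(8*7))*((9+2)+(a*3)))*(7+a)); overall: (1*((((7+1)+(8*7))*((9+2)+(a*3)))*(7+a))) -> ((((7+1)+(8*7))*((9+2)+(a*3)))*(7+a))
Step 2: at LLL: (7+1) -> 8; overall: ((((7+1)+(8*7))*((9+2)+(a*3)))*(7+a)) -> (((8+(8*7))*((9+2)+(a*3)))*(7+a))
Step 3: at LLR: (8*7) -> 56; overall: (((8+(8*7))*((9+2)+(a*3)))*(7+a)) -> (((8+56)*((9+2)+(a*3)))*(7+a))
Step 4: at LL: (8+56) -> 64; overall: (((8+56)*((9+2)+(a*3)))*(7+a)) -> ((64*((9+2)+(a*3)))*(7+a))
Step 5: at LRL: (9+2) -> 11; overall: ((64*((9+2)+(a*3)))*(7+a)) -> ((64*(11+(a*3)))*(7+a))
Fixed point: ((64*(11+(a*3)))*(7+a))

Answer: ((64*(11+(a*3)))*(7+a))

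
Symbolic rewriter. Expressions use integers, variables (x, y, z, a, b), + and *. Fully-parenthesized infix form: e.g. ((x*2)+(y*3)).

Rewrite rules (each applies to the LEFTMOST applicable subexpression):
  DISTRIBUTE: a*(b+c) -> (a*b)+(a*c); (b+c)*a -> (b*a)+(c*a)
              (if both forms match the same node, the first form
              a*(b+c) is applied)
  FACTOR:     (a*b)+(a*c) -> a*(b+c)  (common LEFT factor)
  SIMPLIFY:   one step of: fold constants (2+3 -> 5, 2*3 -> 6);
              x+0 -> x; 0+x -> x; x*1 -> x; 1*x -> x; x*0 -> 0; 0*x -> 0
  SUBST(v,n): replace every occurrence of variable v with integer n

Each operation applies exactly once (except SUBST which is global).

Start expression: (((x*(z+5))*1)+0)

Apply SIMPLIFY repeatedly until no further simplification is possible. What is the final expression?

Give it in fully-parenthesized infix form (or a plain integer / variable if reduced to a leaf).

Answer: (x*(z+5))

Derivation:
Start: (((x*(z+5))*1)+0)
Step 1: at root: (((x*(z+5))*1)+0) -> ((x*(z+5))*1); overall: (((x*(z+5))*1)+0) -> ((x*(z+5))*1)
Step 2: at root: ((x*(z+5))*1) -> (x*(z+5)); overall: ((x*(z+5))*1) -> (x*(z+5))
Fixed point: (x*(z+5))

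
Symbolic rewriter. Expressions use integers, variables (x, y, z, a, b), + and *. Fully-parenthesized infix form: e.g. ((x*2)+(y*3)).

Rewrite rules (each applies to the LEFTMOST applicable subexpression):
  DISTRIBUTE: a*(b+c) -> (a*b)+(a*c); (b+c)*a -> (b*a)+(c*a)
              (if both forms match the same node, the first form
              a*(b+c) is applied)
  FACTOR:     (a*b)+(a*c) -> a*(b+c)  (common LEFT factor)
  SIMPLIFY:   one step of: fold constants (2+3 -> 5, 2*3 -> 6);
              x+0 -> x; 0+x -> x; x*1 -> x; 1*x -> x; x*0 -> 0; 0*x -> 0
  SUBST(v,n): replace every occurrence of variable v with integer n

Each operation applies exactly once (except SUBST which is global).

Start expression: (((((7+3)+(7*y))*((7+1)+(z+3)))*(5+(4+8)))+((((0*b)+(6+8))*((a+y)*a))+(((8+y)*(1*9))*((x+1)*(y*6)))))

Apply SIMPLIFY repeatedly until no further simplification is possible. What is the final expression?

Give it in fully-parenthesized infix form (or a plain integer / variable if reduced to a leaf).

Answer: ((((10+(7*y))*(8+(z+3)))*17)+((14*((a+y)*a))+(((8+y)*9)*((x+1)*(y*6)))))

Derivation:
Start: (((((7+3)+(7*y))*((7+1)+(z+3)))*(5+(4+8)))+((((0*b)+(6+8))*((a+y)*a))+(((8+y)*(1*9))*((x+1)*(y*6)))))
Step 1: at LLLL: (7+3) -> 10; overall: (((((7+3)+(7*y))*((7+1)+(z+3)))*(5+(4+8)))+((((0*b)+(6+8))*((a+y)*a))+(((8+y)*(1*9))*((x+1)*(y*6))))) -> ((((10+(7*y))*((7+1)+(z+3)))*(5+(4+8)))+((((0*b)+(6+8))*((a+y)*a))+(((8+y)*(1*9))*((x+1)*(y*6)))))
Step 2: at LLRL: (7+1) -> 8; overall: ((((10+(7*y))*((7+1)+(z+3)))*(5+(4+8)))+((((0*b)+(6+8))*((a+y)*a))+(((8+y)*(1*9))*((x+1)*(y*6))))) -> ((((10+(7*y))*(8+(z+3)))*(5+(4+8)))+((((0*b)+(6+8))*((a+y)*a))+(((8+y)*(1*9))*((x+1)*(y*6)))))
Step 3: at LRR: (4+8) -> 12; overall: ((((10+(7*y))*(8+(z+3)))*(5+(4+8)))+((((0*b)+(6+8))*((a+y)*a))+(((8+y)*(1*9))*((x+1)*(y*6))))) -> ((((10+(7*y))*(8+(z+3)))*(5+12))+((((0*b)+(6+8))*((a+y)*a))+(((8+y)*(1*9))*((x+1)*(y*6)))))
Step 4: at LR: (5+12) -> 17; overall: ((((10+(7*y))*(8+(z+3)))*(5+12))+((((0*b)+(6+8))*((a+y)*a))+(((8+y)*(1*9))*((x+1)*(y*6))))) -> ((((10+(7*y))*(8+(z+3)))*17)+((((0*b)+(6+8))*((a+y)*a))+(((8+y)*(1*9))*((x+1)*(y*6)))))
Step 5: at RLLL: (0*b) -> 0; overall: ((((10+(7*y))*(8+(z+3)))*17)+((((0*b)+(6+8))*((a+y)*a))+(((8+y)*(1*9))*((x+1)*(y*6))))) -> ((((10+(7*y))*(8+(z+3)))*17)+(((0+(6+8))*((a+y)*a))+(((8+y)*(1*9))*((x+1)*(y*6)))))
Step 6: at RLL: (0+(6+8)) -> (6+8); overall: ((((10+(7*y))*(8+(z+3)))*17)+(((0+(6+8))*((a+y)*a))+(((8+y)*(1*9))*((x+1)*(y*6))))) -> ((((10+(7*y))*(8+(z+3)))*17)+(((6+8)*((a+y)*a))+(((8+y)*(1*9))*((x+1)*(y*6)))))
Step 7: at RLL: (6+8) -> 14; overall: ((((10+(7*y))*(8+(z+3)))*17)+(((6+8)*((a+y)*a))+(((8+y)*(1*9))*((x+1)*(y*6))))) -> ((((10+(7*y))*(8+(z+3)))*17)+((14*((a+y)*a))+(((8+y)*(1*9))*((x+1)*(y*6)))))
Step 8: at RRLR: (1*9) -> 9; overall: ((((10+(7*y))*(8+(z+3)))*17)+((14*((a+y)*a))+(((8+y)*(1*9))*((x+1)*(y*6))))) -> ((((10+(7*y))*(8+(z+3)))*17)+((14*((a+y)*a))+(((8+y)*9)*((x+1)*(y*6)))))
Fixed point: ((((10+(7*y))*(8+(z+3)))*17)+((14*((a+y)*a))+(((8+y)*9)*((x+1)*(y*6)))))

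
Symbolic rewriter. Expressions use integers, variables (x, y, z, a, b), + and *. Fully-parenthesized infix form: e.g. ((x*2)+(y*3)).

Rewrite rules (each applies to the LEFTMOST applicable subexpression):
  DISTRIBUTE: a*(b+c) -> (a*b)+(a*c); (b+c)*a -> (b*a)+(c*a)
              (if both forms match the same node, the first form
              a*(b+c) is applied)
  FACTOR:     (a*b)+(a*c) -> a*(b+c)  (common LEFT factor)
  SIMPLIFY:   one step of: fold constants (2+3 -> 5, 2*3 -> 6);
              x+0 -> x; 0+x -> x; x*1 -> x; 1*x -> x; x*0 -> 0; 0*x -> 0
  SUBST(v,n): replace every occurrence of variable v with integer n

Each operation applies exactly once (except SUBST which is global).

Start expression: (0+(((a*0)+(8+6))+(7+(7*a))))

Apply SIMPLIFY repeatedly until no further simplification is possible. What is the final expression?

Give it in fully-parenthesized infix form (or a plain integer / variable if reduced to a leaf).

Answer: (14+(7+(7*a)))

Derivation:
Start: (0+(((a*0)+(8+6))+(7+(7*a))))
Step 1: at root: (0+(((a*0)+(8+6))+(7+(7*a)))) -> (((a*0)+(8+6))+(7+(7*a))); overall: (0+(((a*0)+(8+6))+(7+(7*a)))) -> (((a*0)+(8+6))+(7+(7*a)))
Step 2: at LL: (a*0) -> 0; overall: (((a*0)+(8+6))+(7+(7*a))) -> ((0+(8+6))+(7+(7*a)))
Step 3: at L: (0+(8+6)) -> (8+6); overall: ((0+(8+6))+(7+(7*a))) -> ((8+6)+(7+(7*a)))
Step 4: at L: (8+6) -> 14; overall: ((8+6)+(7+(7*a))) -> (14+(7+(7*a)))
Fixed point: (14+(7+(7*a)))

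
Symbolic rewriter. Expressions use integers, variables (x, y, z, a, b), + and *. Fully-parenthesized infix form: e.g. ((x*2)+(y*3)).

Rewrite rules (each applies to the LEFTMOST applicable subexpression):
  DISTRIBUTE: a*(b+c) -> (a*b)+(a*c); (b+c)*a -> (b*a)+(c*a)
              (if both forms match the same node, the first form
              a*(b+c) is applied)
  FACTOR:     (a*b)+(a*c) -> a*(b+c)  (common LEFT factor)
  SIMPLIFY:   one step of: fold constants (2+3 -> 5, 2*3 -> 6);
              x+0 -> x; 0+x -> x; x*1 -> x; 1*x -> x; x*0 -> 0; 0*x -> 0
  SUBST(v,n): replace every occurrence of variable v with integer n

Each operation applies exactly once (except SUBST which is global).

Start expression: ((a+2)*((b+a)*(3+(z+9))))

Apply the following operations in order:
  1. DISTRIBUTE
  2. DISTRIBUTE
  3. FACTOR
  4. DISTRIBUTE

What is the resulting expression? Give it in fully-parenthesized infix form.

Start: ((a+2)*((b+a)*(3+(z+9))))
Apply DISTRIBUTE at root (target: ((a+2)*((b+a)*(3+(z+9))))): ((a+2)*((b+a)*(3+(z+9)))) -> ((a*((b+a)*(3+(z+9))))+(2*((b+a)*(3+(z+9)))))
Apply DISTRIBUTE at LR (target: ((b+a)*(3+(z+9)))): ((a*((b+a)*(3+(z+9))))+(2*((b+a)*(3+(z+9))))) -> ((a*(((b+a)*3)+((b+a)*(z+9))))+(2*((b+a)*(3+(z+9)))))
Apply FACTOR at LR (target: (((b+a)*3)+((b+a)*(z+9)))): ((a*(((b+a)*3)+((b+a)*(z+9))))+(2*((b+a)*(3+(z+9))))) -> ((a*((b+a)*(3+(z+9))))+(2*((b+a)*(3+(z+9)))))
Apply DISTRIBUTE at LR (target: ((b+a)*(3+(z+9)))): ((a*((b+a)*(3+(z+9))))+(2*((b+a)*(3+(z+9))))) -> ((a*(((b+a)*3)+((b+a)*(z+9))))+(2*((b+a)*(3+(z+9)))))

Answer: ((a*(((b+a)*3)+((b+a)*(z+9))))+(2*((b+a)*(3+(z+9)))))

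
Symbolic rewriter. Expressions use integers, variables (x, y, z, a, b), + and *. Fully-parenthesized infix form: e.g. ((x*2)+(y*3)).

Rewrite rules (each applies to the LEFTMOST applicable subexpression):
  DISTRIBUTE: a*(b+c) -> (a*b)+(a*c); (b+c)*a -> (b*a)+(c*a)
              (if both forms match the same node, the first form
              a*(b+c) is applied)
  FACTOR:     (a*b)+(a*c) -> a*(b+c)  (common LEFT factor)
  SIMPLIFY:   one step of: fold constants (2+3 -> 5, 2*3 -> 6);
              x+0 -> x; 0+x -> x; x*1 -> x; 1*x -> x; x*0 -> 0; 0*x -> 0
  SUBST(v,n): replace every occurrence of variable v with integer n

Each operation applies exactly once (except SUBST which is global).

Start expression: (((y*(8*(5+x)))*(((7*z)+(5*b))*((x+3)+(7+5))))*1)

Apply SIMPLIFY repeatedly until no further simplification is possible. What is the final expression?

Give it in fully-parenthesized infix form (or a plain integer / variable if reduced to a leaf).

Answer: ((y*(8*(5+x)))*(((7*z)+(5*b))*((x+3)+12)))

Derivation:
Start: (((y*(8*(5+x)))*(((7*z)+(5*b))*((x+3)+(7+5))))*1)
Step 1: at root: (((y*(8*(5+x)))*(((7*z)+(5*b))*((x+3)+(7+5))))*1) -> ((y*(8*(5+x)))*(((7*z)+(5*b))*((x+3)+(7+5)))); overall: (((y*(8*(5+x)))*(((7*z)+(5*b))*((x+3)+(7+5))))*1) -> ((y*(8*(5+x)))*(((7*z)+(5*b))*((x+3)+(7+5))))
Step 2: at RRR: (7+5) -> 12; overall: ((y*(8*(5+x)))*(((7*z)+(5*b))*((x+3)+(7+5)))) -> ((y*(8*(5+x)))*(((7*z)+(5*b))*((x+3)+12)))
Fixed point: ((y*(8*(5+x)))*(((7*z)+(5*b))*((x+3)+12)))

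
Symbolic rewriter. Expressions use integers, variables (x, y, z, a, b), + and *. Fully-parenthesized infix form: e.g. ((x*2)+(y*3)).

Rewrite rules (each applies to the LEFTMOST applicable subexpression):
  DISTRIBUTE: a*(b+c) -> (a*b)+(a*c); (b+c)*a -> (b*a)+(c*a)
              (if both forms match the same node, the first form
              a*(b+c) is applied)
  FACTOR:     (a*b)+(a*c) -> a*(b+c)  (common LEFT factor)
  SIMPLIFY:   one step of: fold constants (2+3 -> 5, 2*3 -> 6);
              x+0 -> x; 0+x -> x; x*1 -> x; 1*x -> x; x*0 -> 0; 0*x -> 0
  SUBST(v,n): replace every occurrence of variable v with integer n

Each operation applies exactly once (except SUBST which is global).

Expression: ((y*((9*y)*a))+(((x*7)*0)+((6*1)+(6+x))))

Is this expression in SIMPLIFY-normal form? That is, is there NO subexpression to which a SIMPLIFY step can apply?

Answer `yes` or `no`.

Expression: ((y*((9*y)*a))+(((x*7)*0)+((6*1)+(6+x))))
Scanning for simplifiable subexpressions (pre-order)...
  at root: ((y*((9*y)*a))+(((x*7)*0)+((6*1)+(6+x)))) (not simplifiable)
  at L: (y*((9*y)*a)) (not simplifiable)
  at LR: ((9*y)*a) (not simplifiable)
  at LRL: (9*y) (not simplifiable)
  at R: (((x*7)*0)+((6*1)+(6+x))) (not simplifiable)
  at RL: ((x*7)*0) (SIMPLIFIABLE)
  at RLL: (x*7) (not simplifiable)
  at RR: ((6*1)+(6+x)) (not simplifiable)
  at RRL: (6*1) (SIMPLIFIABLE)
  at RRR: (6+x) (not simplifiable)
Found simplifiable subexpr at path RL: ((x*7)*0)
One SIMPLIFY step would give: ((y*((9*y)*a))+(0+((6*1)+(6+x))))
-> NOT in normal form.

Answer: no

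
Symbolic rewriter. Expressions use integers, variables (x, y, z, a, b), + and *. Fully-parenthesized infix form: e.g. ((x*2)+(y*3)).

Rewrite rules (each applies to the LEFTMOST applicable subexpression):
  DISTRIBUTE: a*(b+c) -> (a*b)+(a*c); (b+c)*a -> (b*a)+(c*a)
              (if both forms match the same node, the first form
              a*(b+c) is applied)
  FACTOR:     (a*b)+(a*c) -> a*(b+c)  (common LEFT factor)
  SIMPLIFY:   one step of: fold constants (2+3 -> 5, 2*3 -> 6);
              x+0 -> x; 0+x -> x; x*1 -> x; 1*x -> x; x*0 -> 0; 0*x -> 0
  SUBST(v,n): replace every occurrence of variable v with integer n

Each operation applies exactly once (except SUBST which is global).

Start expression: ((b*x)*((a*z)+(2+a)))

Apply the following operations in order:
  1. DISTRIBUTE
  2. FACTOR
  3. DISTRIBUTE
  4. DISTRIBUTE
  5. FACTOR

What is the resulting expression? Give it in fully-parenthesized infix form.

Answer: (((b*x)*(a*z))+((b*x)*(2+a)))

Derivation:
Start: ((b*x)*((a*z)+(2+a)))
Apply DISTRIBUTE at root (target: ((b*x)*((a*z)+(2+a)))): ((b*x)*((a*z)+(2+a))) -> (((b*x)*(a*z))+((b*x)*(2+a)))
Apply FACTOR at root (target: (((b*x)*(a*z))+((b*x)*(2+a)))): (((b*x)*(a*z))+((b*x)*(2+a))) -> ((b*x)*((a*z)+(2+a)))
Apply DISTRIBUTE at root (target: ((b*x)*((a*z)+(2+a)))): ((b*x)*((a*z)+(2+a))) -> (((b*x)*(a*z))+((b*x)*(2+a)))
Apply DISTRIBUTE at R (target: ((b*x)*(2+a))): (((b*x)*(a*z))+((b*x)*(2+a))) -> (((b*x)*(a*z))+(((b*x)*2)+((b*x)*a)))
Apply FACTOR at R (target: (((b*x)*2)+((b*x)*a))): (((b*x)*(a*z))+(((b*x)*2)+((b*x)*a))) -> (((b*x)*(a*z))+((b*x)*(2+a)))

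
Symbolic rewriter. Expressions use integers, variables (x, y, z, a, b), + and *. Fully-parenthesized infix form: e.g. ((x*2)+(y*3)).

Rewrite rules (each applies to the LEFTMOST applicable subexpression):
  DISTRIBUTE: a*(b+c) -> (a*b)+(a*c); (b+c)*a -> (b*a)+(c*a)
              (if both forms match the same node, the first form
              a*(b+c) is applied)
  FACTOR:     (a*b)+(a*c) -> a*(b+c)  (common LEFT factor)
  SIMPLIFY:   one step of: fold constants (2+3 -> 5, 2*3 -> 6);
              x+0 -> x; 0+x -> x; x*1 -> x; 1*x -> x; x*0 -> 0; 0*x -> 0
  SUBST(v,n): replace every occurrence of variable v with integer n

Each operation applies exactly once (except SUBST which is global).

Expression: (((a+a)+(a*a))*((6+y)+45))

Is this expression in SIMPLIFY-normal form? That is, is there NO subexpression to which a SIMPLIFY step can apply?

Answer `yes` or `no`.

Answer: yes

Derivation:
Expression: (((a+a)+(a*a))*((6+y)+45))
Scanning for simplifiable subexpressions (pre-order)...
  at root: (((a+a)+(a*a))*((6+y)+45)) (not simplifiable)
  at L: ((a+a)+(a*a)) (not simplifiable)
  at LL: (a+a) (not simplifiable)
  at LR: (a*a) (not simplifiable)
  at R: ((6+y)+45) (not simplifiable)
  at RL: (6+y) (not simplifiable)
Result: no simplifiable subexpression found -> normal form.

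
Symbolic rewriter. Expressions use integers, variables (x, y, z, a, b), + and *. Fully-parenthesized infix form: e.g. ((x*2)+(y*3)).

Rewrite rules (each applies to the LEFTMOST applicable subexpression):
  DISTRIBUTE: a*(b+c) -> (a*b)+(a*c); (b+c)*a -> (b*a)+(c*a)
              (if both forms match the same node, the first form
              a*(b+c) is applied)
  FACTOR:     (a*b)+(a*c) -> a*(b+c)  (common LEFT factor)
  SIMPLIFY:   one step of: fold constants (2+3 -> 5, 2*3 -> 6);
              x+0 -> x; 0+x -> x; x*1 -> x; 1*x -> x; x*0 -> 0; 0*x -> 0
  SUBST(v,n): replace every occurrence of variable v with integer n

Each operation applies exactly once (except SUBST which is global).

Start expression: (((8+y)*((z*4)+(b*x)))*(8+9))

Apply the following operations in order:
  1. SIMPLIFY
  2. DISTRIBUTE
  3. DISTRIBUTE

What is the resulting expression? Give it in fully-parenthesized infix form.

Answer: ((((8+y)*(z*4))*17)+(((8+y)*(b*x))*17))

Derivation:
Start: (((8+y)*((z*4)+(b*x)))*(8+9))
Apply SIMPLIFY at R (target: (8+9)): (((8+y)*((z*4)+(b*x)))*(8+9)) -> (((8+y)*((z*4)+(b*x)))*17)
Apply DISTRIBUTE at L (target: ((8+y)*((z*4)+(b*x)))): (((8+y)*((z*4)+(b*x)))*17) -> ((((8+y)*(z*4))+((8+y)*(b*x)))*17)
Apply DISTRIBUTE at root (target: ((((8+y)*(z*4))+((8+y)*(b*x)))*17)): ((((8+y)*(z*4))+((8+y)*(b*x)))*17) -> ((((8+y)*(z*4))*17)+(((8+y)*(b*x))*17))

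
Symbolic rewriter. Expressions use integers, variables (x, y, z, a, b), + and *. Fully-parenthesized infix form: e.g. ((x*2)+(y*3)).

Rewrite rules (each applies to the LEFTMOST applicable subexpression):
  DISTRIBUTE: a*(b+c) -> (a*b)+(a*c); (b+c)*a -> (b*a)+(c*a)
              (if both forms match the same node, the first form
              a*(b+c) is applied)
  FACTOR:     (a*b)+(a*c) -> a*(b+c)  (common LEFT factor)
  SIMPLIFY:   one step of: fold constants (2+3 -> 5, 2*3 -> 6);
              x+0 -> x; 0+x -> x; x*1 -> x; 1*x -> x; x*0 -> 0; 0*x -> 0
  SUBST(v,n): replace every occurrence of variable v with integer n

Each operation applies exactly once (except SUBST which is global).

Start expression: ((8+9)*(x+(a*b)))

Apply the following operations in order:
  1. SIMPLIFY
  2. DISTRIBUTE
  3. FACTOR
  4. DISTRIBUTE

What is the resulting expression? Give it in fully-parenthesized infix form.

Answer: ((17*x)+(17*(a*b)))

Derivation:
Start: ((8+9)*(x+(a*b)))
Apply SIMPLIFY at L (target: (8+9)): ((8+9)*(x+(a*b))) -> (17*(x+(a*b)))
Apply DISTRIBUTE at root (target: (17*(x+(a*b)))): (17*(x+(a*b))) -> ((17*x)+(17*(a*b)))
Apply FACTOR at root (target: ((17*x)+(17*(a*b)))): ((17*x)+(17*(a*b))) -> (17*(x+(a*b)))
Apply DISTRIBUTE at root (target: (17*(x+(a*b)))): (17*(x+(a*b))) -> ((17*x)+(17*(a*b)))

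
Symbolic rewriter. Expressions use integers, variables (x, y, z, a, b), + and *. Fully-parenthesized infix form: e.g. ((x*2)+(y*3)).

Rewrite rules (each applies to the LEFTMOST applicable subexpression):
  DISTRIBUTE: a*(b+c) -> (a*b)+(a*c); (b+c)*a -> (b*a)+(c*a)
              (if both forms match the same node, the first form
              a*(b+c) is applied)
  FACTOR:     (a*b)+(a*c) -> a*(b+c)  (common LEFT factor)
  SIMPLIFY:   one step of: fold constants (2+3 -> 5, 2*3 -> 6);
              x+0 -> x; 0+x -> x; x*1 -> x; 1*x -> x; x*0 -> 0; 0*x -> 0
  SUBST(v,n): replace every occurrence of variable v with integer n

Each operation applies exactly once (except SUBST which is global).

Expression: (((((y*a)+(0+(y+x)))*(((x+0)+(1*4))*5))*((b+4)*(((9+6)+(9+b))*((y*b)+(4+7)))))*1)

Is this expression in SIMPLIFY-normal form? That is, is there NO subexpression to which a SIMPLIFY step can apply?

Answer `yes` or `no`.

Expression: (((((y*a)+(0+(y+x)))*(((x+0)+(1*4))*5))*((b+4)*(((9+6)+(9+b))*((y*b)+(4+7)))))*1)
Scanning for simplifiable subexpressions (pre-order)...
  at root: (((((y*a)+(0+(y+x)))*(((x+0)+(1*4))*5))*((b+4)*(((9+6)+(9+b))*((y*b)+(4+7)))))*1) (SIMPLIFIABLE)
  at L: ((((y*a)+(0+(y+x)))*(((x+0)+(1*4))*5))*((b+4)*(((9+6)+(9+b))*((y*b)+(4+7))))) (not simplifiable)
  at LL: (((y*a)+(0+(y+x)))*(((x+0)+(1*4))*5)) (not simplifiable)
  at LLL: ((y*a)+(0+(y+x))) (not simplifiable)
  at LLLL: (y*a) (not simplifiable)
  at LLLR: (0+(y+x)) (SIMPLIFIABLE)
  at LLLRR: (y+x) (not simplifiable)
  at LLR: (((x+0)+(1*4))*5) (not simplifiable)
  at LLRL: ((x+0)+(1*4)) (not simplifiable)
  at LLRLL: (x+0) (SIMPLIFIABLE)
  at LLRLR: (1*4) (SIMPLIFIABLE)
  at LR: ((b+4)*(((9+6)+(9+b))*((y*b)+(4+7)))) (not simplifiable)
  at LRL: (b+4) (not simplifiable)
  at LRR: (((9+6)+(9+b))*((y*b)+(4+7))) (not simplifiable)
  at LRRL: ((9+6)+(9+b)) (not simplifiable)
  at LRRLL: (9+6) (SIMPLIFIABLE)
  at LRRLR: (9+b) (not simplifiable)
  at LRRR: ((y*b)+(4+7)) (not simplifiable)
  at LRRRL: (y*b) (not simplifiable)
  at LRRRR: (4+7) (SIMPLIFIABLE)
Found simplifiable subexpr at path root: (((((y*a)+(0+(y+x)))*(((x+0)+(1*4))*5))*((b+4)*(((9+6)+(9+b))*((y*b)+(4+7)))))*1)
One SIMPLIFY step would give: ((((y*a)+(0+(y+x)))*(((x+0)+(1*4))*5))*((b+4)*(((9+6)+(9+b))*((y*b)+(4+7)))))
-> NOT in normal form.

Answer: no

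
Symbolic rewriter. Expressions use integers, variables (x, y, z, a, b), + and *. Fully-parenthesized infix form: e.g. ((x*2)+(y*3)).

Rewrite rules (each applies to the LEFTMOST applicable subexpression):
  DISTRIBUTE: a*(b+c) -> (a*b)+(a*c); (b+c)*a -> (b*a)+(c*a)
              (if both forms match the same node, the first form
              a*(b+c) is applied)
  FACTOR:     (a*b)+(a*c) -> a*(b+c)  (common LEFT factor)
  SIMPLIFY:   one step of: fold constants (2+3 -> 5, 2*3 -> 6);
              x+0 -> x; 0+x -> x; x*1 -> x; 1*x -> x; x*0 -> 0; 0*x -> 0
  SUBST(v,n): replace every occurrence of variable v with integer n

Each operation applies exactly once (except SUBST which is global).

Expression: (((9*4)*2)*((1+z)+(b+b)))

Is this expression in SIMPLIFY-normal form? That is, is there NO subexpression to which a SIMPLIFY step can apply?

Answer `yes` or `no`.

Answer: no

Derivation:
Expression: (((9*4)*2)*((1+z)+(b+b)))
Scanning for simplifiable subexpressions (pre-order)...
  at root: (((9*4)*2)*((1+z)+(b+b))) (not simplifiable)
  at L: ((9*4)*2) (not simplifiable)
  at LL: (9*4) (SIMPLIFIABLE)
  at R: ((1+z)+(b+b)) (not simplifiable)
  at RL: (1+z) (not simplifiable)
  at RR: (b+b) (not simplifiable)
Found simplifiable subexpr at path LL: (9*4)
One SIMPLIFY step would give: ((36*2)*((1+z)+(b+b)))
-> NOT in normal form.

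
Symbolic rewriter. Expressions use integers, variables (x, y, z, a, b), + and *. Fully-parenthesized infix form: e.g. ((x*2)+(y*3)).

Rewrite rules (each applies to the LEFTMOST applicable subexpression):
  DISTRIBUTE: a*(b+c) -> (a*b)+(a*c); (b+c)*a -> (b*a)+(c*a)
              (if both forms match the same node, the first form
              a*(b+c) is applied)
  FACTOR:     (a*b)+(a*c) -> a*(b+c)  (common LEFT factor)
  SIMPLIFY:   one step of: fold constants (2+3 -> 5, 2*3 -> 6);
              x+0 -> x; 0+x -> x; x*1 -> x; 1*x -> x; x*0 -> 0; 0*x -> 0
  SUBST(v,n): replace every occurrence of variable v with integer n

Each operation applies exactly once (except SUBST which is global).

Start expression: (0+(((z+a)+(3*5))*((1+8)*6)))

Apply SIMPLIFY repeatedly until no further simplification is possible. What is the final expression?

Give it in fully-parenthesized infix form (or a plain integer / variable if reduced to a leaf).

Answer: (((z+a)+15)*54)

Derivation:
Start: (0+(((z+a)+(3*5))*((1+8)*6)))
Step 1: at root: (0+(((z+a)+(3*5))*((1+8)*6))) -> (((z+a)+(3*5))*((1+8)*6)); overall: (0+(((z+a)+(3*5))*((1+8)*6))) -> (((z+a)+(3*5))*((1+8)*6))
Step 2: at LR: (3*5) -> 15; overall: (((z+a)+(3*5))*((1+8)*6)) -> (((z+a)+15)*((1+8)*6))
Step 3: at RL: (1+8) -> 9; overall: (((z+a)+15)*((1+8)*6)) -> (((z+a)+15)*(9*6))
Step 4: at R: (9*6) -> 54; overall: (((z+a)+15)*(9*6)) -> (((z+a)+15)*54)
Fixed point: (((z+a)+15)*54)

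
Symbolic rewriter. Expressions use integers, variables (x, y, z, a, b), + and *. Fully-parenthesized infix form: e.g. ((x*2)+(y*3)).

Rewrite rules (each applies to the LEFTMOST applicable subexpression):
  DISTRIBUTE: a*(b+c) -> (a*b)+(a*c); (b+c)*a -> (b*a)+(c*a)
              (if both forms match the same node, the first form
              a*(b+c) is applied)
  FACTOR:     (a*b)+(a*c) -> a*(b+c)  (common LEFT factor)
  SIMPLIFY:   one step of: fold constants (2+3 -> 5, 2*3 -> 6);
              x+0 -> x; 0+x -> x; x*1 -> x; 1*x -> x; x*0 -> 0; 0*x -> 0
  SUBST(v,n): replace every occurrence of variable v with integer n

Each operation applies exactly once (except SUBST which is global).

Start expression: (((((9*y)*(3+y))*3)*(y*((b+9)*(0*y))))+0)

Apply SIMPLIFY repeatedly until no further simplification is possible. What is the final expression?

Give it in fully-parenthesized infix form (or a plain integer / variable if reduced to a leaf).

Answer: 0

Derivation:
Start: (((((9*y)*(3+y))*3)*(y*((b+9)*(0*y))))+0)
Step 1: at root: (((((9*y)*(3+y))*3)*(y*((b+9)*(0*y))))+0) -> ((((9*y)*(3+y))*3)*(y*((b+9)*(0*y)))); overall: (((((9*y)*(3+y))*3)*(y*((b+9)*(0*y))))+0) -> ((((9*y)*(3+y))*3)*(y*((b+9)*(0*y))))
Step 2: at RRR: (0*y) -> 0; overall: ((((9*y)*(3+y))*3)*(y*((b+9)*(0*y)))) -> ((((9*y)*(3+y))*3)*(y*((b+9)*0)))
Step 3: at RR: ((b+9)*0) -> 0; overall: ((((9*y)*(3+y))*3)*(y*((b+9)*0))) -> ((((9*y)*(3+y))*3)*(y*0))
Step 4: at R: (y*0) -> 0; overall: ((((9*y)*(3+y))*3)*(y*0)) -> ((((9*y)*(3+y))*3)*0)
Step 5: at root: ((((9*y)*(3+y))*3)*0) -> 0; overall: ((((9*y)*(3+y))*3)*0) -> 0
Fixed point: 0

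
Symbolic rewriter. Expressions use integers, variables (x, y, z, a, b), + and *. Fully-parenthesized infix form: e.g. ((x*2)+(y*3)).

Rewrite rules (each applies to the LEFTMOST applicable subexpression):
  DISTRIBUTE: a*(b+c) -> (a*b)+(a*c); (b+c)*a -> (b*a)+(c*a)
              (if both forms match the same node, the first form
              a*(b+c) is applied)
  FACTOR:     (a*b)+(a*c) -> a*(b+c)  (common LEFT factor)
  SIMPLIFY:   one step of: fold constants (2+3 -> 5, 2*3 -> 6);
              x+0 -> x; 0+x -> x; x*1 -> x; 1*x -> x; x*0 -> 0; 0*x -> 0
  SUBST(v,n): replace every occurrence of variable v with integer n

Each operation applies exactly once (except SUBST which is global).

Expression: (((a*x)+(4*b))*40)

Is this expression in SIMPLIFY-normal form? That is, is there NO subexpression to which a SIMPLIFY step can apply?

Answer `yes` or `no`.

Answer: yes

Derivation:
Expression: (((a*x)+(4*b))*40)
Scanning for simplifiable subexpressions (pre-order)...
  at root: (((a*x)+(4*b))*40) (not simplifiable)
  at L: ((a*x)+(4*b)) (not simplifiable)
  at LL: (a*x) (not simplifiable)
  at LR: (4*b) (not simplifiable)
Result: no simplifiable subexpression found -> normal form.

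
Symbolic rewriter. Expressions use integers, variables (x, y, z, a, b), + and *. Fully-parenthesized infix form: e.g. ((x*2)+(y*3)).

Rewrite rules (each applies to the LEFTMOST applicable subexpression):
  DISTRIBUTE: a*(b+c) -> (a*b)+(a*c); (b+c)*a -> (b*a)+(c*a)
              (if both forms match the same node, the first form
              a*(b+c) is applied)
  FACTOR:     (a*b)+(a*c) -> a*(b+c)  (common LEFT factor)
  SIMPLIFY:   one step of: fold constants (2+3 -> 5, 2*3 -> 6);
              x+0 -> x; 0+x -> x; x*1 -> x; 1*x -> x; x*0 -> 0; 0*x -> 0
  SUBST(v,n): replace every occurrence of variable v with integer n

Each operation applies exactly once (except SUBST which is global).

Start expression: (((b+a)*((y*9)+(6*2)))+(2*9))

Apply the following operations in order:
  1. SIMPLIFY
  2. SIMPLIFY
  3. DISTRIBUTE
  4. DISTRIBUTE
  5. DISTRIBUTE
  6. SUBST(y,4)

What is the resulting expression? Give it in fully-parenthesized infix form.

Start: (((b+a)*((y*9)+(6*2)))+(2*9))
Apply SIMPLIFY at LRR (target: (6*2)): (((b+a)*((y*9)+(6*2)))+(2*9)) -> (((b+a)*((y*9)+12))+(2*9))
Apply SIMPLIFY at R (target: (2*9)): (((b+a)*((y*9)+12))+(2*9)) -> (((b+a)*((y*9)+12))+18)
Apply DISTRIBUTE at L (target: ((b+a)*((y*9)+12))): (((b+a)*((y*9)+12))+18) -> ((((b+a)*(y*9))+((b+a)*12))+18)
Apply DISTRIBUTE at LL (target: ((b+a)*(y*9))): ((((b+a)*(y*9))+((b+a)*12))+18) -> ((((b*(y*9))+(a*(y*9)))+((b+a)*12))+18)
Apply DISTRIBUTE at LR (target: ((b+a)*12)): ((((b*(y*9))+(a*(y*9)))+((b+a)*12))+18) -> ((((b*(y*9))+(a*(y*9)))+((b*12)+(a*12)))+18)
Apply SUBST(y,4): ((((b*(y*9))+(a*(y*9)))+((b*12)+(a*12)))+18) -> ((((b*(4*9))+(a*(4*9)))+((b*12)+(a*12)))+18)

Answer: ((((b*(4*9))+(a*(4*9)))+((b*12)+(a*12)))+18)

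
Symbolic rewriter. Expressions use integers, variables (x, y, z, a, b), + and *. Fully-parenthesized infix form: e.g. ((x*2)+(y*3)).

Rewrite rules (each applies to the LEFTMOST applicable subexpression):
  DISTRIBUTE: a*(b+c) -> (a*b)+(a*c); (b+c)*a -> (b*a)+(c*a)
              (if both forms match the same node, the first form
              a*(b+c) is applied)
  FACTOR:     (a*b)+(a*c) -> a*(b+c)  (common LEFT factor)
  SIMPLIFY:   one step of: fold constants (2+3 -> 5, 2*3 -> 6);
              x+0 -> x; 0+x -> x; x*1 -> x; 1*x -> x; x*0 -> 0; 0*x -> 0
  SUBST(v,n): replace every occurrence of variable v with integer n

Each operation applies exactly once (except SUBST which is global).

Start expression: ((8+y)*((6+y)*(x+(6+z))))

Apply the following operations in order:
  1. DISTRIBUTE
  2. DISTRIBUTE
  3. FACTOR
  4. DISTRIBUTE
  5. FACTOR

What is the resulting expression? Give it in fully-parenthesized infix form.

Start: ((8+y)*((6+y)*(x+(6+z))))
Apply DISTRIBUTE at root (target: ((8+y)*((6+y)*(x+(6+z))))): ((8+y)*((6+y)*(x+(6+z)))) -> ((8*((6+y)*(x+(6+z))))+(y*((6+y)*(x+(6+z)))))
Apply DISTRIBUTE at LR (target: ((6+y)*(x+(6+z)))): ((8*((6+y)*(x+(6+z))))+(y*((6+y)*(x+(6+z))))) -> ((8*(((6+y)*x)+((6+y)*(6+z))))+(y*((6+y)*(x+(6+z)))))
Apply FACTOR at LR (target: (((6+y)*x)+((6+y)*(6+z)))): ((8*(((6+y)*x)+((6+y)*(6+z))))+(y*((6+y)*(x+(6+z))))) -> ((8*((6+y)*(x+(6+z))))+(y*((6+y)*(x+(6+z)))))
Apply DISTRIBUTE at LR (target: ((6+y)*(x+(6+z)))): ((8*((6+y)*(x+(6+z))))+(y*((6+y)*(x+(6+z))))) -> ((8*(((6+y)*x)+((6+y)*(6+z))))+(y*((6+y)*(x+(6+z)))))
Apply FACTOR at LR (target: (((6+y)*x)+((6+y)*(6+z)))): ((8*(((6+y)*x)+((6+y)*(6+z))))+(y*((6+y)*(x+(6+z))))) -> ((8*((6+y)*(x+(6+z))))+(y*((6+y)*(x+(6+z)))))

Answer: ((8*((6+y)*(x+(6+z))))+(y*((6+y)*(x+(6+z)))))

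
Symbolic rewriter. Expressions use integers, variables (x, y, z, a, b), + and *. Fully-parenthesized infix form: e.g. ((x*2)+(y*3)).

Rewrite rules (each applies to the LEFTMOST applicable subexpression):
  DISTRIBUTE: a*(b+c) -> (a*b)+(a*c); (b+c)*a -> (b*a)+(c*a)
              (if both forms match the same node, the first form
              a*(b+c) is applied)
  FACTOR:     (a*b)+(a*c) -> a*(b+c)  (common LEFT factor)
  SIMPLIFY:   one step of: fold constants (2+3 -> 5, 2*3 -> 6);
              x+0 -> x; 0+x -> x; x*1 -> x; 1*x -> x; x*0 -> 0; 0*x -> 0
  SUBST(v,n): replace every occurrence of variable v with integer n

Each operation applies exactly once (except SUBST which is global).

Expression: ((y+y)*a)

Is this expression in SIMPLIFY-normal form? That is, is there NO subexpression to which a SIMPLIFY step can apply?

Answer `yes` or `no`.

Answer: yes

Derivation:
Expression: ((y+y)*a)
Scanning for simplifiable subexpressions (pre-order)...
  at root: ((y+y)*a) (not simplifiable)
  at L: (y+y) (not simplifiable)
Result: no simplifiable subexpression found -> normal form.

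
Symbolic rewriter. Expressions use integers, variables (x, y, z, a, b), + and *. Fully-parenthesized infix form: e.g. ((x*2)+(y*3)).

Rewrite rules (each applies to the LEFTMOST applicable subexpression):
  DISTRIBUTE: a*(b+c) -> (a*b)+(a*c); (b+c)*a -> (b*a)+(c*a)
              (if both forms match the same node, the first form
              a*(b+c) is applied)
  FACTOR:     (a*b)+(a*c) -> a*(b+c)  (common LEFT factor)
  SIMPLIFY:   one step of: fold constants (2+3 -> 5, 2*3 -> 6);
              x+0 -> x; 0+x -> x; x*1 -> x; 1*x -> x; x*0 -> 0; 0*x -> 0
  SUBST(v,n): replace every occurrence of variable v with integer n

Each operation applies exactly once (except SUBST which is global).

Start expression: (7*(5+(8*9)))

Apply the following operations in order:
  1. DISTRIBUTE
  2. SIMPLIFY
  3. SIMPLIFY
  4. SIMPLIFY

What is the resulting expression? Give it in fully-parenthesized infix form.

Answer: (35+504)

Derivation:
Start: (7*(5+(8*9)))
Apply DISTRIBUTE at root (target: (7*(5+(8*9)))): (7*(5+(8*9))) -> ((7*5)+(7*(8*9)))
Apply SIMPLIFY at L (target: (7*5)): ((7*5)+(7*(8*9))) -> (35+(7*(8*9)))
Apply SIMPLIFY at RR (target: (8*9)): (35+(7*(8*9))) -> (35+(7*72))
Apply SIMPLIFY at R (target: (7*72)): (35+(7*72)) -> (35+504)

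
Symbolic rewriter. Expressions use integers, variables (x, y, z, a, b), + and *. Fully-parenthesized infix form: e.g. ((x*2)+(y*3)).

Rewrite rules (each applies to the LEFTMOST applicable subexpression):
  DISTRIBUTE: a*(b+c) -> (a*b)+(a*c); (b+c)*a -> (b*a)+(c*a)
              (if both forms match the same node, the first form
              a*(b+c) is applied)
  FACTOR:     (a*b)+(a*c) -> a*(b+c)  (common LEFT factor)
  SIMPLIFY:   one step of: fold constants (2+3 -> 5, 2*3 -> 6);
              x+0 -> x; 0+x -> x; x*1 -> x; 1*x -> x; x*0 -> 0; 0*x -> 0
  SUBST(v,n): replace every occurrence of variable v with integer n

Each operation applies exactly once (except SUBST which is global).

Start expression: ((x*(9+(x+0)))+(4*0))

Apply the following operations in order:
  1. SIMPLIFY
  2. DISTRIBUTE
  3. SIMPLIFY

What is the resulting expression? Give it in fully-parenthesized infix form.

Answer: (((x*9)+(x*x))+0)

Derivation:
Start: ((x*(9+(x+0)))+(4*0))
Apply SIMPLIFY at LRR (target: (x+0)): ((x*(9+(x+0)))+(4*0)) -> ((x*(9+x))+(4*0))
Apply DISTRIBUTE at L (target: (x*(9+x))): ((x*(9+x))+(4*0)) -> (((x*9)+(x*x))+(4*0))
Apply SIMPLIFY at R (target: (4*0)): (((x*9)+(x*x))+(4*0)) -> (((x*9)+(x*x))+0)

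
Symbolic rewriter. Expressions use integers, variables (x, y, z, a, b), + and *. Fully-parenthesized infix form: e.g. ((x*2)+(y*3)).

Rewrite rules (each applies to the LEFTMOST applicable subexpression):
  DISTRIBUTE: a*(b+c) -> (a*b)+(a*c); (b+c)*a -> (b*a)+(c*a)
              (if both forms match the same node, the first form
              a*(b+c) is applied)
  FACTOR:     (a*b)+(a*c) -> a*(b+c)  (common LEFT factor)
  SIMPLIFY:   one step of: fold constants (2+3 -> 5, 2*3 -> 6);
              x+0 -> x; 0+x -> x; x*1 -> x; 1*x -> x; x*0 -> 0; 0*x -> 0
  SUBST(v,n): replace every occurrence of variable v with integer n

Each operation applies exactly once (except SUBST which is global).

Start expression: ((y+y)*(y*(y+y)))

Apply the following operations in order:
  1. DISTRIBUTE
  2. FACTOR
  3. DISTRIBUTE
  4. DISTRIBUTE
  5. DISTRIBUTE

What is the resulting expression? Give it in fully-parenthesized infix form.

Start: ((y+y)*(y*(y+y)))
Apply DISTRIBUTE at root (target: ((y+y)*(y*(y+y)))): ((y+y)*(y*(y+y))) -> ((y*(y*(y+y)))+(y*(y*(y+y))))
Apply FACTOR at root (target: ((y*(y*(y+y)))+(y*(y*(y+y))))): ((y*(y*(y+y)))+(y*(y*(y+y)))) -> (y*((y*(y+y))+(y*(y+y))))
Apply DISTRIBUTE at root (target: (y*((y*(y+y))+(y*(y+y))))): (y*((y*(y+y))+(y*(y+y)))) -> ((y*(y*(y+y)))+(y*(y*(y+y))))
Apply DISTRIBUTE at LR (target: (y*(y+y))): ((y*(y*(y+y)))+(y*(y*(y+y)))) -> ((y*((y*y)+(y*y)))+(y*(y*(y+y))))
Apply DISTRIBUTE at L (target: (y*((y*y)+(y*y)))): ((y*((y*y)+(y*y)))+(y*(y*(y+y)))) -> (((y*(y*y))+(y*(y*y)))+(y*(y*(y+y))))

Answer: (((y*(y*y))+(y*(y*y)))+(y*(y*(y+y))))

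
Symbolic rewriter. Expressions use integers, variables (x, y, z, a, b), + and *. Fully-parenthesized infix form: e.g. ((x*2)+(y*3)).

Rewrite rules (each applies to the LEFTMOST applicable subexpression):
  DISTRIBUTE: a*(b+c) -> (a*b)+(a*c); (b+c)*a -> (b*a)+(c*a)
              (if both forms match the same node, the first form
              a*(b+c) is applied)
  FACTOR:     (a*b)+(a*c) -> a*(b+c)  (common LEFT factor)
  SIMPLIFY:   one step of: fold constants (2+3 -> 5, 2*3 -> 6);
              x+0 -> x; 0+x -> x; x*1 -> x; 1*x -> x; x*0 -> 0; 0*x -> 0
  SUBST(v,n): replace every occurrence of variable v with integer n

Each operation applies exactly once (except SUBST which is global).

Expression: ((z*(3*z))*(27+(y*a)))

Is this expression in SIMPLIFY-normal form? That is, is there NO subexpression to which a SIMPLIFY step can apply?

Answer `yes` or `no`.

Answer: yes

Derivation:
Expression: ((z*(3*z))*(27+(y*a)))
Scanning for simplifiable subexpressions (pre-order)...
  at root: ((z*(3*z))*(27+(y*a))) (not simplifiable)
  at L: (z*(3*z)) (not simplifiable)
  at LR: (3*z) (not simplifiable)
  at R: (27+(y*a)) (not simplifiable)
  at RR: (y*a) (not simplifiable)
Result: no simplifiable subexpression found -> normal form.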